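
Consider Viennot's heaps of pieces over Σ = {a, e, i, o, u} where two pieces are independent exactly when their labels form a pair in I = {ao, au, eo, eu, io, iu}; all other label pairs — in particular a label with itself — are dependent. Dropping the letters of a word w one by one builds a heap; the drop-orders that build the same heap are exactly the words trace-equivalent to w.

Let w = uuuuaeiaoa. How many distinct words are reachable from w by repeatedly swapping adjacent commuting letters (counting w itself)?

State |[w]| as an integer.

252

piece 0:u — minimal
piece 1:u rests on {0:u}
piece 2:u rests on {1:u}
piece 3:u rests on {2:u}
piece 4:a — minimal
piece 5:e rests on {4:a}
piece 6:i rests on {5:e}
piece 7:a rests on {6:i}
piece 8:o rests on {3:u}
piece 9:a rests on {7:a}
minimal pieces: {0:u, 4:a}
ways to finish when only these pieces remain (= sum over removing one remaining piece with nothing left below it):
  1 left: {8}→1  {9}→1
  2 left: {3,8}→1  {7,9}→1  {8,9}→2
  3 left: {2,3,8}→1  {3,8,9}→3  {6,7,9}→1  {7,8,9}→3
  4 left: {1,2,3,8}→1  {2,3,8,9}→4  {3,7,8,9}→6  {5,6,7,9}→1  {6,7,8,9}→4
  5 left: {0,1,2,3,8}→1  {1,2,3,8,9}→5  {2,3,7,8,9}→10  {3,6,7,8,9}→10  {4,5,6,7,9}→1  {5,6,7,8,9}→5
  6 left: {0,1,2,3,8,9}→6  {1,2,3,7,8,9}→15  {2,3,6,7,8,9}→20  {3,5,6,7,8,9}→15  {4,5,6,7,8,9}→6
  7 left: {0,1,2,3,7,8,9}→21  {1,2,3,6,7,8,9}→35  {2,3,5,6,7,8,9}→35  {3,4,5,6,7,8,9}→21
  8 left: {0,1,2,3,6,7,8,9}→56  {1,2,3,5,6,7,8,9}→70  {2,3,4,5,6,7,8,9}→56
  placing 0:u first → 126 extensions
  placing 4:a first → 126 extensions
total linear extensions = 252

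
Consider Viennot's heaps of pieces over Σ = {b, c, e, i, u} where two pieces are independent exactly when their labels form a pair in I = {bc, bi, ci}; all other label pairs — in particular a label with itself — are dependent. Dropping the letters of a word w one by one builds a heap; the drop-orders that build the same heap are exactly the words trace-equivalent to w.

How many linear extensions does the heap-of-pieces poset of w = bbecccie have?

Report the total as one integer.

4

#0=b has no predecessor
#1=b depends on [0:b]
#2=e depends on [1:b]
#3=c depends on [2:e]
#4=c depends on [3:c]
#5=c depends on [4:c]
#6=i depends on [2:e]
#7=e depends on [5:c, 6:i]
sources: [0:b]
N(rest) = Σ N(rest − s) over sources s of rest; N(one piece) = 1:
  size 1 → [7]=1
  size 2 → [5,7]=1  [6,7]=1
  size 3 → [4,5,7]=1  [5,6,7]=2
  size 4 → [3,4,5,7]=1  [4,5,6,7]=3
  size 5 → [3,4,5,6,7]=4
  size 6 → [2,3,4,5,6,7]=4
  first=0(b) contributes 4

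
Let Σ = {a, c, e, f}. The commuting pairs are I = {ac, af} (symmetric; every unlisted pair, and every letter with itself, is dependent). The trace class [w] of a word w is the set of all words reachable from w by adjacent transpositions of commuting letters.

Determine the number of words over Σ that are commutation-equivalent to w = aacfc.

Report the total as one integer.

10

0(a) covers ∅
1(a) covers 0:a
2(c) covers ∅
3(f) covers 2:c
4(c) covers 3:f
floor of heap: 0:a, 2:c
completions by unplaced set U, small U first (add the entries for U minus each lowest piece of U):
  |U|=1: {1}:1  {4}:1
  |U|=2: {0,1}:1  {1,4}:2  {3,4}:1
  |U|=3: {0,1,4}:3  {1,3,4}:3  {2,3,4}:1
  start at 0(a): 4
  start at 2(c): 6
sum over floor = 10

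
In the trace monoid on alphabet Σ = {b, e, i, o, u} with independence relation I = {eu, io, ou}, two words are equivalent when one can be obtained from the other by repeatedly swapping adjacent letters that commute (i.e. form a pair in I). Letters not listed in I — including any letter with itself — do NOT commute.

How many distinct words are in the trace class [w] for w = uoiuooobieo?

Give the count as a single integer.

35

0(u) covers ∅
1(o) covers ∅
2(i) covers 0:u
3(u) covers 2:i
4(o) covers 1:o
5(o) covers 4:o
6(o) covers 5:o
7(b) covers 3:u, 6:o
8(i) covers 7:b
9(e) covers 8:i
10(o) covers 9:e
floor of heap: 0:u, 1:o
completions by unplaced set U, small U first (add the entries for U minus each lowest piece of U):
  |U|=1: {10}:1
  |U|=2: {9,10}:1
  |U|=3: {8,9,10}:1
  |U|=4: {7,8,9,10}:1
  |U|=5: {3,7,8,9,10}:1  {6,7,8,9,10}:1
  |U|=6: {2,3,7,8,9,10}:1  {3,6,7,8,9,10}:2  {5,6,7,8,9,10}:1
  |U|=7: {0,2,3,7,8,9,10}:1  {2,3,6,7,8,9,10}:3  {3,5,6,7,8,9,10}:3  {4,5,6,7,8,9,10}:1
  |U|=8: {0,2,3,6,7,8,9,10}:4  {1,4,5,6,7,8,9,10}:1  {2,3,5,6,7,8,9,10}:6  {3,4,5,6,7,8,9,10}:4
  |U|=9: {0,2,3,5,6,7,8,9,10}:10  {1,3,4,5,6,7,8,9,10}:5  {2,3,4,5,6,7,8,9,10}:10
  start at 0(u): 15
  start at 1(o): 20
sum over floor = 35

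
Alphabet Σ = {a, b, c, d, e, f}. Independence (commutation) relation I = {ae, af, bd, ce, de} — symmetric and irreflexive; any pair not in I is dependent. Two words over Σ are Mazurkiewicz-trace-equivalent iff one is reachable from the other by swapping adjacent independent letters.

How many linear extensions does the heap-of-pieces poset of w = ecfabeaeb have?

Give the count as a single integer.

#0=e has no predecessor
#1=c has no predecessor
#2=f depends on [0:e, 1:c]
#3=a depends on [1:c]
#4=b depends on [2:f, 3:a]
#5=e depends on [4:b]
#6=a depends on [4:b]
#7=e depends on [5:e]
#8=b depends on [6:a, 7:e]
sources: [0:e, 1:c]
N(rest) = Σ N(rest − s) over sources s of rest; N(one piece) = 1:
  size 1 → [8]=1
  size 2 → [6,8]=1  [7,8]=1
  size 3 → [5,7,8]=1  [6,7,8]=2
  size 4 → [5,6,7,8]=3
  size 5 → [4,5,6,7,8]=3
  size 6 → [2,4,5,6,7,8]=3  [3,4,5,6,7,8]=3
  size 7 → [0,2,4,5,6,7,8]=3  [2,3,4,5,6,7,8]=6
  first=0(e) contributes 6
  first=1(c) contributes 9
|[w]| = 15

15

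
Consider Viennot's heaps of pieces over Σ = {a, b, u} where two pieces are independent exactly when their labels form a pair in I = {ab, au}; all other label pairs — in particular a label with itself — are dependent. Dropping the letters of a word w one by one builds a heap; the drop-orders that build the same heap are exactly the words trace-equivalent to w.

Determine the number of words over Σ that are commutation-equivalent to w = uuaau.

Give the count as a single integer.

10

piece 0:u — minimal
piece 1:u rests on {0:u}
piece 2:a — minimal
piece 3:a rests on {2:a}
piece 4:u rests on {1:u}
minimal pieces: {0:u, 2:a}
ways to finish when only these pieces remain (= sum over removing one remaining piece with nothing left below it):
  1 left: {3}→1  {4}→1
  2 left: {1,4}→1  {2,3}→1  {3,4}→2
  3 left: {0,1,4}→1  {1,3,4}→3  {2,3,4}→3
  placing 0:u first → 6 extensions
  placing 2:a first → 4 extensions
total linear extensions = 10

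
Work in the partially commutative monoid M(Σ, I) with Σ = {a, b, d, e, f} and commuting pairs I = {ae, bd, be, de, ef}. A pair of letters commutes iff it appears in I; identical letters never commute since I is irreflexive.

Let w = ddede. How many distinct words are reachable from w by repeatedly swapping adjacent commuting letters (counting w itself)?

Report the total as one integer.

10

drop 0:d onto floor
drop 1:d onto {0:d}
drop 2:e onto floor
drop 3:d onto {1:d}
drop 4:e onto {2:e}
ground layer = {0:d, 2:e}
drop-orders for the pieces not yet dropped (sum over which currently-grounded one goes next):
  1 to go: {3} 1  {4} 1
  2 to go: {1,3} 1  {2,4} 1  {3,4} 2
  3 to go: {0,1,3} 1  {1,3,4} 3  {2,3,4} 3
  if 0:d drops first: 6 orders
  if 2:e drops first: 4 orders
heap linearizations: 10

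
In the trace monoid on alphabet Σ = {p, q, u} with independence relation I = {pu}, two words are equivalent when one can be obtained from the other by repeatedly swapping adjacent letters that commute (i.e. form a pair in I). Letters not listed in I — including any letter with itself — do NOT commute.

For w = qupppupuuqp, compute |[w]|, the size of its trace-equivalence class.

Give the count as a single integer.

#0=q has no predecessor
#1=u depends on [0:q]
#2=p depends on [0:q]
#3=p depends on [2:p]
#4=p depends on [3:p]
#5=u depends on [1:u]
#6=p depends on [4:p]
#7=u depends on [5:u]
#8=u depends on [7:u]
#9=q depends on [6:p, 8:u]
#10=p depends on [9:q]
sources: [0:q]
N(rest) = Σ N(rest − s) over sources s of rest; N(one piece) = 1:
  size 1 → [10]=1
  size 2 → [9,10]=1
  size 3 → [6,9,10]=1  [8,9,10]=1
  size 4 → [4,6,9,10]=1  [6,8,9,10]=2  [7,8,9,10]=1
  size 5 → [3,4,6,9,10]=1  [4,6,8,9,10]=3  [5,7,8,9,10]=1  [6,7,8,9,10]=3
  size 6 → [1,5,7,8,9,10]=1  [2,3,4,6,9,10]=1  [3,4,6,8,9,10]=4  [4,6,7,8,9,10]=6  [5,6,7,8,9,10]=4
  size 7 → [1,5,6,7,8,9,10]=5  [2,3,4,6,8,9,10]=5  [3,4,6,7,8,9,10]=10  [4,5,6,7,8,9,10]=10
  size 8 → [1,4,5,6,7,8,9,10]=15  [2,3,4,6,7,8,9,10]=15  [3,4,5,6,7,8,9,10]=20
  size 9 → [1,3,4,5,6,7,8,9,10]=35  [2,3,4,5,6,7,8,9,10]=35
  first=0(q) contributes 70

70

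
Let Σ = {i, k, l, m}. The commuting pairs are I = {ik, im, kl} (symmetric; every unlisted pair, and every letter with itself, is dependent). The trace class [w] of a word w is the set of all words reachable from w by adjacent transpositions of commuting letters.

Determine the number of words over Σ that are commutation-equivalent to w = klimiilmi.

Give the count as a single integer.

0(k) covers ∅
1(l) covers ∅
2(i) covers 1:l
3(m) covers 0:k, 1:l
4(i) covers 2:i
5(i) covers 4:i
6(l) covers 3:m, 5:i
7(m) covers 6:l
8(i) covers 6:l
floor of heap: 0:k, 1:l
completions by unplaced set U, small U first (add the entries for U minus each lowest piece of U):
  |U|=1: {7}:1  {8}:1
  |U|=2: {7,8}:2
  |U|=3: {6,7,8}:2
  |U|=4: {3,6,7,8}:2  {5,6,7,8}:2
  |U|=5: {0,3,6,7,8}:2  {3,5,6,7,8}:4  {4,5,6,7,8}:2
  |U|=6: {0,3,5,6,7,8}:6  {2,4,5,6,7,8}:2  {3,4,5,6,7,8}:6
  |U|=7: {0,3,4,5,6,7,8}:12  {2,3,4,5,6,7,8}:8
  start at 0(k): 8
  start at 1(l): 20
sum over floor = 28

28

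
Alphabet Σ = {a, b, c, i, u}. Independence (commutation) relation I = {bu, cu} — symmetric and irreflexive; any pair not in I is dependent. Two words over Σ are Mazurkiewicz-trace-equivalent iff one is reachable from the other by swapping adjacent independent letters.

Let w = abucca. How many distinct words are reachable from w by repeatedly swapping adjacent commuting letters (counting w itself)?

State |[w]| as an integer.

4

#0=a has no predecessor
#1=b depends on [0:a]
#2=u depends on [0:a]
#3=c depends on [1:b]
#4=c depends on [3:c]
#5=a depends on [2:u, 4:c]
sources: [0:a]
N(rest) = Σ N(rest − s) over sources s of rest; N(one piece) = 1:
  size 1 → [5]=1
  size 2 → [2,5]=1  [4,5]=1
  size 3 → [2,4,5]=2  [3,4,5]=1
  size 4 → [1,3,4,5]=1  [2,3,4,5]=3
  first=0(a) contributes 4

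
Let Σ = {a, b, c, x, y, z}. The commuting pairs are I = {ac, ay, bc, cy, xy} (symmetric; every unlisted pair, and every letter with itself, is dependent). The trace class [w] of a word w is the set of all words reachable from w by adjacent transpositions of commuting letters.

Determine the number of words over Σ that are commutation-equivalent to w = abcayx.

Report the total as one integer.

14

piece 0:a — minimal
piece 1:b rests on {0:a}
piece 2:c — minimal
piece 3:a rests on {1:b}
piece 4:y rests on {1:b}
piece 5:x rests on {2:c, 3:a}
minimal pieces: {0:a, 2:c}
ways to finish when only these pieces remain (= sum over removing one remaining piece with nothing left below it):
  1 left: {4}→1  {5}→1
  2 left: {2,5}→1  {3,5}→1  {4,5}→2
  3 left: {2,3,5}→2  {2,4,5}→3  {3,4,5}→3
  4 left: {1,3,4,5}→3  {2,3,4,5}→8
  placing 0:a first → 11 extensions
  placing 2:c first → 3 extensions
total linear extensions = 14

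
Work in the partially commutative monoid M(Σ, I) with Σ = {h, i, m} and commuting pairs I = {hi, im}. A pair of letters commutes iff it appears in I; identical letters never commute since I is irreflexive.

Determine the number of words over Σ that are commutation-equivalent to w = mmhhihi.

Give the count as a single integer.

21

0(m) covers ∅
1(m) covers 0:m
2(h) covers 1:m
3(h) covers 2:h
4(i) covers ∅
5(h) covers 3:h
6(i) covers 4:i
floor of heap: 0:m, 4:i
completions by unplaced set U, small U first (add the entries for U minus each lowest piece of U):
  |U|=1: {5}:1  {6}:1
  |U|=2: {3,5}:1  {4,6}:1  {5,6}:2
  |U|=3: {2,3,5}:1  {3,5,6}:3  {4,5,6}:3
  |U|=4: {1,2,3,5}:1  {2,3,5,6}:4  {3,4,5,6}:6
  |U|=5: {0,1,2,3,5}:1  {1,2,3,5,6}:5  {2,3,4,5,6}:10
  start at 0(m): 15
  start at 4(i): 6
sum over floor = 21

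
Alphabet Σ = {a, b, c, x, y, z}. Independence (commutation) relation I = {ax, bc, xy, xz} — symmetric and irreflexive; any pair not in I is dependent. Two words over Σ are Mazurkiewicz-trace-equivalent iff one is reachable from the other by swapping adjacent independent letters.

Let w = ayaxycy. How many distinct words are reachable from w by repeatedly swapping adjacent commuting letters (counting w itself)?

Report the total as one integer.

piece 0:a — minimal
piece 1:y rests on {0:a}
piece 2:a rests on {1:y}
piece 3:x — minimal
piece 4:y rests on {2:a}
piece 5:c rests on {3:x, 4:y}
piece 6:y rests on {5:c}
minimal pieces: {0:a, 3:x}
ways to finish when only these pieces remain (= sum over removing one remaining piece with nothing left below it):
  1 left: {6}→1
  2 left: {5,6}→1
  3 left: {3,5,6}→1  {4,5,6}→1
  4 left: {2,4,5,6}→1  {3,4,5,6}→2
  5 left: {1,2,4,5,6}→1  {2,3,4,5,6}→3
  placing 0:a first → 4 extensions
  placing 3:x first → 1 extensions
total linear extensions = 5

5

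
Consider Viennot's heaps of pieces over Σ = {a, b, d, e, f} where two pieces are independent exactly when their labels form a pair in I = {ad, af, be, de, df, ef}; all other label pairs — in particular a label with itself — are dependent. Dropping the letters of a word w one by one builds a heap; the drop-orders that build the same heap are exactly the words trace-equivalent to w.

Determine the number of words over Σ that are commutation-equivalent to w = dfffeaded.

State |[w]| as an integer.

1680

drop 0:d onto floor
drop 1:f onto floor
drop 2:f onto {1:f}
drop 3:f onto {2:f}
drop 4:e onto floor
drop 5:a onto {4:e}
drop 6:d onto {0:d}
drop 7:e onto {5:a}
drop 8:d onto {6:d}
ground layer = {0:d, 1:f, 4:e}
drop-orders for the pieces not yet dropped (sum over which currently-grounded one goes next):
  1 to go: {3} 1  {7} 1  {8} 1
  2 to go: {2,3} 1  {3,7} 2  {3,8} 2  {5,7} 1  {6,8} 1  {7,8} 2
  3 to go: {0,6,8} 1  {1,2,3} 1  {2,3,7} 3  {2,3,8} 3  {3,5,7} 3  {3,6,8} 3  {3,7,8} 6  {4,5,7} 1  {5,7,8} 3  {6,7,8} 3
  4 to go: {0,3,6,8} 4  {0,6,7,8} 4  {1,2,3,7} 4  {1,2,3,8} 4  {2,3,5,7} 6  {2,3,6,8} 6  {2,3,7,8} 12  {3,4,5,7} 4  {3,5,7,8} 12  {3,6,7,8} 12  {4,5,7,8} 4  {5,6,7,8} 6
  5 to go: {0,2,3,6,8} 10  {0,3,6,7,8} 20  {0,5,6,7,8} 10  {1,2,3,5,7} 10  {1,2,3,6,8} 10  {1,2,3,7,8} 20  {2,3,4,5,7} 10  {2,3,5,7,8} 30  {2,3,6,7,8} 30  {3,4,5,7,8} 20  {3,5,6,7,8} 30  {4,5,6,7,8} 10
  6 to go: {0,1,2,3,6,8} 20  {0,2,3,6,7,8} 60  {0,3,5,6,7,8} 60  {0,4,5,6,7,8} 20  {1,2,3,4,5,7} 20  {1,2,3,5,7,8} 60  {1,2,3,6,7,8} 60  {2,3,4,5,7,8} 60  {2,3,5,6,7,8} 90  {3,4,5,6,7,8} 60
  7 to go: {0,1,2,3,6,7,8} 140  {0,2,3,5,6,7,8} 210  {0,3,4,5,6,7,8} 140  {1,2,3,4,5,7,8} 140  {1,2,3,5,6,7,8} 210  {2,3,4,5,6,7,8} 210
  if 0:d drops first: 560 orders
  if 1:f drops first: 560 orders
  if 4:e drops first: 560 orders
heap linearizations: 1680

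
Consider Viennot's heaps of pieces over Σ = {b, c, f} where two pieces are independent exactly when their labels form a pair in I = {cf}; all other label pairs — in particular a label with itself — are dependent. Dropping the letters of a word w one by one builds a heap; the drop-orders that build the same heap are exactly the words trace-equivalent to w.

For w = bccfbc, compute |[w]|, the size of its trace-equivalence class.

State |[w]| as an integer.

3

drop 0:b onto floor
drop 1:c onto {0:b}
drop 2:c onto {1:c}
drop 3:f onto {0:b}
drop 4:b onto {2:c, 3:f}
drop 5:c onto {4:b}
ground layer = {0:b}
drop-orders for the pieces not yet dropped (sum over which currently-grounded one goes next):
  1 to go: {5} 1
  2 to go: {4,5} 1
  3 to go: {2,4,5} 1  {3,4,5} 1
  4 to go: {1,2,4,5} 1  {2,3,4,5} 2
  if 0:b drops first: 3 orders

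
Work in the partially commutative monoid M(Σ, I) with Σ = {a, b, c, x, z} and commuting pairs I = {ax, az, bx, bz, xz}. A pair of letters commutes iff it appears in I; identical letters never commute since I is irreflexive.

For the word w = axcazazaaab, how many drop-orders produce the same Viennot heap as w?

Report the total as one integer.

56

0(a) covers ∅
1(x) covers ∅
2(c) covers 0:a, 1:x
3(a) covers 2:c
4(z) covers 2:c
5(a) covers 3:a
6(z) covers 4:z
7(a) covers 5:a
8(a) covers 7:a
9(a) covers 8:a
10(b) covers 9:a
floor of heap: 0:a, 1:x
completions by unplaced set U, small U first (add the entries for U minus each lowest piece of U):
  |U|=1: {6}:1  {10}:1
  |U|=2: {4,6}:1  {6,10}:2  {9,10}:1
  |U|=3: {4,6,10}:3  {6,9,10}:3  {8,9,10}:1
  |U|=4: {4,6,9,10}:6  {6,8,9,10}:4  {7,8,9,10}:1
  |U|=5: {4,6,8,9,10}:10  {5,7,8,9,10}:1  {6,7,8,9,10}:5
  |U|=6: {3,5,7,8,9,10}:1  {4,6,7,8,9,10}:15  {5,6,7,8,9,10}:6
  |U|=7: {3,5,6,7,8,9,10}:7  {4,5,6,7,8,9,10}:21
  |U|=8: {3,4,5,6,7,8,9,10}:28
  |U|=9: {2,3,4,5,6,7,8,9,10}:28
  start at 0(a): 28
  start at 1(x): 28
sum over floor = 56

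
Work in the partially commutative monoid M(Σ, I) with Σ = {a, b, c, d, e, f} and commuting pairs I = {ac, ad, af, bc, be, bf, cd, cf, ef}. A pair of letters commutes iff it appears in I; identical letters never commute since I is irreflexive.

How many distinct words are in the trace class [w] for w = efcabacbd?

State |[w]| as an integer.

drop 0:e onto floor
drop 1:f onto floor
drop 2:c onto {0:e}
drop 3:a onto {0:e}
drop 4:b onto {3:a}
drop 5:a onto {4:b}
drop 6:c onto {2:c}
drop 7:b onto {5:a}
drop 8:d onto {1:f, 7:b}
ground layer = {0:e, 1:f}
drop-orders for the pieces not yet dropped (sum over which currently-grounded one goes next):
  1 to go: {6} 1  {8} 1
  2 to go: {1,8} 1  {2,6} 1  {6,8} 2  {7,8} 1
  3 to go: {1,6,8} 3  {1,7,8} 2  {2,6,8} 3  {5,7,8} 1  {6,7,8} 3
  4 to go: {1,2,6,8} 6  {1,5,7,8} 3  {1,6,7,8} 8  {2,6,7,8} 6  {4,5,7,8} 1  {5,6,7,8} 4
  5 to go: {1,2,6,7,8} 20  {1,4,5,7,8} 4  {1,5,6,7,8} 15  {2,5,6,7,8} 10  {3,4,5,7,8} 1  {4,5,6,7,8} 5
  6 to go: {1,2,5,6,7,8} 45  {1,3,4,5,7,8} 5  {1,4,5,6,7,8} 24  {2,4,5,6,7,8} 15  {3,4,5,6,7,8} 6
  7 to go: {1,2,4,5,6,7,8} 84  {1,3,4,5,6,7,8} 35  {2,3,4,5,6,7,8} 21
  if 0:e drops first: 140 orders
  if 1:f drops first: 21 orders
heap linearizations: 161

161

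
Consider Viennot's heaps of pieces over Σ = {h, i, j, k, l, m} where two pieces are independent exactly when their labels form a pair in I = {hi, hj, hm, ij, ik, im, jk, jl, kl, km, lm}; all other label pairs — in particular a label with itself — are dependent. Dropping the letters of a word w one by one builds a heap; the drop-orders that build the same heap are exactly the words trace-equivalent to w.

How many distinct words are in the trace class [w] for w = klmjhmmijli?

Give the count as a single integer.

2310

drop 0:k onto floor
drop 1:l onto floor
drop 2:m onto floor
drop 3:j onto {2:m}
drop 4:h onto {0:k, 1:l}
drop 5:m onto {3:j}
drop 6:m onto {5:m}
drop 7:i onto {1:l}
drop 8:j onto {6:m}
drop 9:l onto {4:h, 7:i}
drop 10:i onto {9:l}
ground layer = {0:k, 1:l, 2:m}
drop-orders for the pieces not yet dropped (sum over which currently-grounded one goes next):
  1 to go: {8} 1  {10} 1
  2 to go: {6,8} 1  {8,10} 2  {9,10} 1
  3 to go: {4,9,10} 1  {5,6,8} 1  {6,8,10} 3  {7,9,10} 1  {8,9,10} 3
  4 to go: {0,4,9,10} 1  {3,5,6,8} 1  {4,7,9,10} 2  {4,8,9,10} 4  {5,6,8,10} 4  {6,8,9,10} 6  {7,8,9,10} 4
  5 to go: {0,4,7,9,10} 3  {0,4,8,9,10} 5  {1,4,7,9,10} 2  {2,3,5,6,8} 1  {3,5,6,8,10} 5  {4,6,8,9,10} 10  {4,7,8,9,10} 10  {5,6,8,9,10} 10  {6,7,8,9,10} 10
  6 to go: {0,1,4,7,9,10} 5  {0,4,6,8,9,10} 15  {0,4,7,8,9,10} 18  {1,4,7,8,9,10} 12  {2,3,5,6,8,10} 6  {3,5,6,8,9,10} 15  {4,5,6,8,9,10} 20  {4,6,7,8,9,10} 30  {5,6,7,8,9,10} 20
  7 to go: {0,1,4,7,8,9,10} 35  {0,4,5,6,8,9,10} 35  {0,4,6,7,8,9,10} 63  {1,4,6,7,8,9,10} 42  {2,3,5,6,8,9,10} 21  {3,4,5,6,8,9,10} 35  {3,5,6,7,8,9,10} 35  {4,5,6,7,8,9,10} 70
  8 to go: {0,1,4,6,7,8,9,10} 140  {0,3,4,5,6,8,9,10} 70  {0,4,5,6,7,8,9,10} 168  {1,4,5,6,7,8,9,10} 112  {2,3,4,5,6,8,9,10} 56  {2,3,5,6,7,8,9,10} 56  {3,4,5,6,7,8,9,10} 140
  9 to go: {0,1,4,5,6,7,8,9,10} 420  {0,2,3,4,5,6,8,9,10} 126  {0,3,4,5,6,7,8,9,10} 378  {1,3,4,5,6,7,8,9,10} 252  {2,3,4,5,6,7,8,9,10} 252
  if 0:k drops first: 504 orders
  if 1:l drops first: 756 orders
  if 2:m drops first: 1050 orders
heap linearizations: 2310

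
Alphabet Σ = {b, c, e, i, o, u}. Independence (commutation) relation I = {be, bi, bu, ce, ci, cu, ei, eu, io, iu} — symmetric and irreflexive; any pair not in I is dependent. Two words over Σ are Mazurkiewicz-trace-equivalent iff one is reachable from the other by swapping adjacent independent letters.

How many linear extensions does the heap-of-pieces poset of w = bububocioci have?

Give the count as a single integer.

drop 0:b onto floor
drop 1:u onto floor
drop 2:b onto {0:b}
drop 3:u onto {1:u}
drop 4:b onto {2:b}
drop 5:o onto {3:u, 4:b}
drop 6:c onto {5:o}
drop 7:i onto floor
drop 8:o onto {6:c}
drop 9:c onto {8:o}
drop 10:i onto {7:i}
ground layer = {0:b, 1:u, 7:i}
drop-orders for the pieces not yet dropped (sum over which currently-grounded one goes next):
  1 to go: {9} 1  {10} 1
  2 to go: {7,10} 1  {8,9} 1  {9,10} 2
  3 to go: {6,8,9} 1  {7,9,10} 3  {8,9,10} 3
  4 to go: {5,6,8,9} 1  {6,8,9,10} 4  {7,8,9,10} 6
  5 to go: {3,5,6,8,9} 1  {4,5,6,8,9} 1  {5,6,8,9,10} 5  {6,7,8,9,10} 10
  6 to go: {1,3,5,6,8,9} 1  {2,4,5,6,8,9} 1  {3,4,5,6,8,9} 2  {3,5,6,8,9,10} 6  {4,5,6,8,9,10} 6  {5,6,7,8,9,10} 15
  7 to go: {0,2,4,5,6,8,9} 1  {1,3,4,5,6,8,9} 3  {1,3,5,6,8,9,10} 7  {2,3,4,5,6,8,9} 3  {2,4,5,6,8,9,10} 7  {3,4,5,6,8,9,10} 14  {3,5,6,7,8,9,10} 21  {4,5,6,7,8,9,10} 21
  8 to go: {0,2,3,4,5,6,8,9} 4  {0,2,4,5,6,8,9,10} 8  {1,2,3,4,5,6,8,9} 6  {1,3,4,5,6,8,9,10} 24  {1,3,5,6,7,8,9,10} 28  {2,3,4,5,6,8,9,10} 24  {2,4,5,6,7,8,9,10} 28  {3,4,5,6,7,8,9,10} 56
  9 to go: {0,1,2,3,4,5,6,8,9} 10  {0,2,3,4,5,6,8,9,10} 36  {0,2,4,5,6,7,8,9,10} 36  {1,2,3,4,5,6,8,9,10} 54  {1,3,4,5,6,7,8,9,10} 108  {2,3,4,5,6,7,8,9,10} 108
  if 0:b drops first: 270 orders
  if 1:u drops first: 180 orders
  if 7:i drops first: 100 orders
heap linearizations: 550

550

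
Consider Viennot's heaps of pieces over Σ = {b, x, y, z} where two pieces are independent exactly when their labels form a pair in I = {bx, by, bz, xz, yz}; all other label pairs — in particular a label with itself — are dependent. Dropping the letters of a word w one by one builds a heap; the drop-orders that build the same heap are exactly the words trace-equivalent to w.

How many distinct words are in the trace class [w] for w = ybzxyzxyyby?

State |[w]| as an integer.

drop 0:y onto floor
drop 1:b onto floor
drop 2:z onto floor
drop 3:x onto {0:y}
drop 4:y onto {3:x}
drop 5:z onto {2:z}
drop 6:x onto {4:y}
drop 7:y onto {6:x}
drop 8:y onto {7:y}
drop 9:b onto {1:b}
drop 10:y onto {8:y}
ground layer = {0:y, 1:b, 2:z}
drop-orders for the pieces not yet dropped (sum over which currently-grounded one goes next):
  1 to go: {5} 1  {9} 1  {10} 1
  2 to go: {1,9} 1  {2,5} 1  {5,9} 2  {5,10} 2  {8,10} 1  {9,10} 2
  3 to go: {1,5,9} 3  {1,9,10} 3  {2,5,9} 3  {2,5,10} 3  {5,8,10} 3  {5,9,10} 6  {7,8,10} 1  {8,9,10} 3
  4 to go: {1,2,5,9} 6  {1,5,9,10} 12  {1,8,9,10} 6  {2,5,8,10} 6  {2,5,9,10} 12  {5,7,8,10} 4  {5,8,9,10} 12  {6,7,8,10} 1  {7,8,9,10} 4
  5 to go: {1,2,5,9,10} 30  {1,5,8,9,10} 30  {1,7,8,9,10} 10  {2,5,7,8,10} 10  {2,5,8,9,10} 30  {4,6,7,8,10} 1  {5,6,7,8,10} 5  {5,7,8,9,10} 20  {6,7,8,9,10} 5
  6 to go: {1,2,5,8,9,10} 90  {1,5,7,8,9,10} 60  {1,6,7,8,9,10} 15  {2,5,6,7,8,10} 15  {2,5,7,8,9,10} 60  {3,4,6,7,8,10} 1  {4,5,6,7,8,10} 6  {4,6,7,8,9,10} 6  {5,6,7,8,9,10} 30
  7 to go: {0,3,4,6,7,8,10} 1  {1,2,5,7,8,9,10} 210  {1,4,6,7,8,9,10} 21  {1,5,6,7,8,9,10} 105  {2,4,5,6,7,8,10} 21  {2,5,6,7,8,9,10} 105  {3,4,5,6,7,8,10} 7  {3,4,6,7,8,9,10} 7  {4,5,6,7,8,9,10} 42
  8 to go: {0,3,4,5,6,7,8,10} 8  {0,3,4,6,7,8,9,10} 8  {1,2,5,6,7,8,9,10} 420  {1,3,4,6,7,8,9,10} 28  {1,4,5,6,7,8,9,10} 168  {2,3,4,5,6,7,8,10} 28  {2,4,5,6,7,8,9,10} 168  {3,4,5,6,7,8,9,10} 56
  9 to go: {0,1,3,4,6,7,8,9,10} 36  {0,2,3,4,5,6,7,8,10} 36  {0,3,4,5,6,7,8,9,10} 72  {1,2,4,5,6,7,8,9,10} 756  {1,3,4,5,6,7,8,9,10} 252  {2,3,4,5,6,7,8,9,10} 252
  if 0:y drops first: 1260 orders
  if 1:b drops first: 360 orders
  if 2:z drops first: 360 orders
heap linearizations: 1980

1980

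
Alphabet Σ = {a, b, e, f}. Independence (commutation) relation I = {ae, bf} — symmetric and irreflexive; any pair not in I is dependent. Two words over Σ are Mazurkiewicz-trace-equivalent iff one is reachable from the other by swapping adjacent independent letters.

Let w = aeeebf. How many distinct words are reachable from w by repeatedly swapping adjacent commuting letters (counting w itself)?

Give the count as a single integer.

0(a) covers ∅
1(e) covers ∅
2(e) covers 1:e
3(e) covers 2:e
4(b) covers 0:a, 3:e
5(f) covers 0:a, 3:e
floor of heap: 0:a, 1:e
completions by unplaced set U, small U first (add the entries for U minus each lowest piece of U):
  |U|=1: {4}:1  {5}:1
  |U|=2: {4,5}:2
  |U|=3: {0,4,5}:2  {3,4,5}:2
  |U|=4: {0,3,4,5}:4  {2,3,4,5}:2
  start at 0(a): 2
  start at 1(e): 6
sum over floor = 8

8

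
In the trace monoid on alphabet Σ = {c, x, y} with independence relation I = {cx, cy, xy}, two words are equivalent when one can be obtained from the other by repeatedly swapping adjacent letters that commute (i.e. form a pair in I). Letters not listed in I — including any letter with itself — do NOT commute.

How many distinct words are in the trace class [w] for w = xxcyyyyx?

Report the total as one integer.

280

#0=x has no predecessor
#1=x depends on [0:x]
#2=c has no predecessor
#3=y has no predecessor
#4=y depends on [3:y]
#5=y depends on [4:y]
#6=y depends on [5:y]
#7=x depends on [1:x]
sources: [0:x, 2:c, 3:y]
N(rest) = Σ N(rest − s) over sources s of rest; N(one piece) = 1:
  size 1 → [2]=1  [6]=1  [7]=1
  size 2 → [1,7]=1  [2,6]=2  [2,7]=2  [5,6]=1  [6,7]=2
  size 3 → [0,1,7]=1  [1,2,7]=3  [1,6,7]=3  [2,5,6]=3  [2,6,7]=6  [4,5,6]=1  [5,6,7]=3
  size 4 → [0,1,2,7]=4  [0,1,6,7]=4  [1,2,6,7]=12  [1,5,6,7]=6  [2,4,5,6]=4  [2,5,6,7]=12  [3,4,5,6]=1  [4,5,6,7]=4
  size 5 → [0,1,2,6,7]=20  [0,1,5,6,7]=10  [1,2,5,6,7]=30  [1,4,5,6,7]=10  [2,3,4,5,6]=5  [2,4,5,6,7]=20  [3,4,5,6,7]=5
  size 6 → [0,1,2,5,6,7]=60  [0,1,4,5,6,7]=20  [1,2,4,5,6,7]=60  [1,3,4,5,6,7]=15  [2,3,4,5,6,7]=30
  first=0(x) contributes 105
  first=2(c) contributes 35
  first=3(y) contributes 140
|[w]| = 280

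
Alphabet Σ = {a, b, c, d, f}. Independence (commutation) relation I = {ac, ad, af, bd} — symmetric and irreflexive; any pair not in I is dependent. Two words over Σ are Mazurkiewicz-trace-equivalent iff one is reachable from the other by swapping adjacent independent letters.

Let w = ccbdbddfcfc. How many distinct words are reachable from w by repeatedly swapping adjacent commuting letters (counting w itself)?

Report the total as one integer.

10

#0=c has no predecessor
#1=c depends on [0:c]
#2=b depends on [1:c]
#3=d depends on [1:c]
#4=b depends on [2:b]
#5=d depends on [3:d]
#6=d depends on [5:d]
#7=f depends on [4:b, 6:d]
#8=c depends on [7:f]
#9=f depends on [8:c]
#10=c depends on [9:f]
sources: [0:c]
N(rest) = Σ N(rest − s) over sources s of rest; N(one piece) = 1:
  size 1 → [10]=1
  size 2 → [9,10]=1
  size 3 → [8,9,10]=1
  size 4 → [7,8,9,10]=1
  size 5 → [4,7,8,9,10]=1  [6,7,8,9,10]=1
  size 6 → [2,4,7,8,9,10]=1  [4,6,7,8,9,10]=2  [5,6,7,8,9,10]=1
  size 7 → [2,4,6,7,8,9,10]=3  [3,5,6,7,8,9,10]=1  [4,5,6,7,8,9,10]=3
  size 8 → [2,4,5,6,7,8,9,10]=6  [3,4,5,6,7,8,9,10]=4
  size 9 → [2,3,4,5,6,7,8,9,10]=10
  first=0(c) contributes 10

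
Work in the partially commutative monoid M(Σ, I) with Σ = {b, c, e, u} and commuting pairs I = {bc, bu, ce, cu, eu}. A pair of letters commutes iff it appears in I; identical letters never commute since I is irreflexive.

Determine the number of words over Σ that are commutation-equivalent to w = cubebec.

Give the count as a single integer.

0(c) covers ∅
1(u) covers ∅
2(b) covers ∅
3(e) covers 2:b
4(b) covers 3:e
5(e) covers 4:b
6(c) covers 0:c
floor of heap: 0:c, 1:u, 2:b
completions by unplaced set U, small U first (add the entries for U minus each lowest piece of U):
  |U|=1: {1}:1  {5}:1  {6}:1
  |U|=2: {0,6}:1  {1,5}:2  {1,6}:2  {4,5}:1  {5,6}:2
  |U|=3: {0,1,6}:3  {0,5,6}:3  {1,4,5}:3  {1,5,6}:6  {3,4,5}:1  {4,5,6}:3
  |U|=4: {0,1,5,6}:12  {0,4,5,6}:6  {1,3,4,5}:4  {1,4,5,6}:12  {2,3,4,5}:1  {3,4,5,6}:4
  |U|=5: {0,1,4,5,6}:30  {0,3,4,5,6}:10  {1,2,3,4,5}:5  {1,3,4,5,6}:20  {2,3,4,5,6}:5
  start at 0(c): 30
  start at 1(u): 15
  start at 2(b): 60
sum over floor = 105

105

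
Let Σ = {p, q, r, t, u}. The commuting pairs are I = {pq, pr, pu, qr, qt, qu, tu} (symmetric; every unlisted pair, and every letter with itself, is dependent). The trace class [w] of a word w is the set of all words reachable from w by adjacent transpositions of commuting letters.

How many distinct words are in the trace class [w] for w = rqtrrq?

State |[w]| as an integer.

drop 0:r onto floor
drop 1:q onto floor
drop 2:t onto {0:r}
drop 3:r onto {2:t}
drop 4:r onto {3:r}
drop 5:q onto {1:q}
ground layer = {0:r, 1:q}
drop-orders for the pieces not yet dropped (sum over which currently-grounded one goes next):
  1 to go: {4} 1  {5} 1
  2 to go: {1,5} 1  {3,4} 1  {4,5} 2
  3 to go: {1,4,5} 3  {2,3,4} 1  {3,4,5} 3
  4 to go: {0,2,3,4} 1  {1,3,4,5} 6  {2,3,4,5} 4
  if 0:r drops first: 10 orders
  if 1:q drops first: 5 orders
heap linearizations: 15

15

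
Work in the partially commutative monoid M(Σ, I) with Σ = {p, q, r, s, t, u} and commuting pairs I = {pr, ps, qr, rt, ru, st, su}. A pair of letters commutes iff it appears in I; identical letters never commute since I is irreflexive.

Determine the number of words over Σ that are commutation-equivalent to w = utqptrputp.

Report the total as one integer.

10

#0=u has no predecessor
#1=t depends on [0:u]
#2=q depends on [1:t]
#3=p depends on [2:q]
#4=t depends on [3:p]
#5=r has no predecessor
#6=p depends on [4:t]
#7=u depends on [6:p]
#8=t depends on [7:u]
#9=p depends on [8:t]
sources: [0:u, 5:r]
N(rest) = Σ N(rest − s) over sources s of rest; N(one piece) = 1:
  size 1 → [5]=1  [9]=1
  size 2 → [5,9]=2  [8,9]=1
  size 3 → [5,8,9]=3  [7,8,9]=1
  size 4 → [5,7,8,9]=4  [6,7,8,9]=1
  size 5 → [4,6,7,8,9]=1  [5,6,7,8,9]=5
  size 6 → [3,4,6,7,8,9]=1  [4,5,6,7,8,9]=6
  size 7 → [2,3,4,6,7,8,9]=1  [3,4,5,6,7,8,9]=7
  size 8 → [1,2,3,4,6,7,8,9]=1  [2,3,4,5,6,7,8,9]=8
  first=0(u) contributes 9
  first=5(r) contributes 1
|[w]| = 10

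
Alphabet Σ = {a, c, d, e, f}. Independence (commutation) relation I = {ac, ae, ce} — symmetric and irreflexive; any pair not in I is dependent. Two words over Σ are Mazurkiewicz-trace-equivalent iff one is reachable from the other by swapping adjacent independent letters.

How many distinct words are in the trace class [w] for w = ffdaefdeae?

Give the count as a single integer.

drop 0:f onto floor
drop 1:f onto {0:f}
drop 2:d onto {1:f}
drop 3:a onto {2:d}
drop 4:e onto {2:d}
drop 5:f onto {3:a, 4:e}
drop 6:d onto {5:f}
drop 7:e onto {6:d}
drop 8:a onto {6:d}
drop 9:e onto {7:e}
ground layer = {0:f}
drop-orders for the pieces not yet dropped (sum over which currently-grounded one goes next):
  1 to go: {8} 1  {9} 1
  2 to go: {7,9} 1  {8,9} 2
  3 to go: {7,8,9} 3
  4 to go: {6,7,8,9} 3
  5 to go: {5,6,7,8,9} 3
  6 to go: {3,5,6,7,8,9} 3  {4,5,6,7,8,9} 3
  7 to go: {3,4,5,6,7,8,9} 6
  8 to go: {2,3,4,5,6,7,8,9} 6
  if 0:f drops first: 6 orders

6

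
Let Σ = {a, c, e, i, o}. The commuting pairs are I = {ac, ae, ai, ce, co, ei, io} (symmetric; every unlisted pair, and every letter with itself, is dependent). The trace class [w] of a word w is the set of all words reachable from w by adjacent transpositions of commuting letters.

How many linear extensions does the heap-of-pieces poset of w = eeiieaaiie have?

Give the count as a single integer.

0(e) covers ∅
1(e) covers 0:e
2(i) covers ∅
3(i) covers 2:i
4(e) covers 1:e
5(a) covers ∅
6(a) covers 5:a
7(i) covers 3:i
8(i) covers 7:i
9(e) covers 4:e
floor of heap: 0:e, 2:i, 5:a
completions by unplaced set U, small U first (add the entries for U minus each lowest piece of U):
  |U|=1: {6}:1  {8}:1  {9}:1
  |U|=2: {4,9}:1  {5,6}:1  {6,8}:2  {6,9}:2  {7,8}:1  {8,9}:2
  |U|=3: {1,4,9}:1  {3,7,8}:1  {4,6,9}:3  {4,8,9}:3  {5,6,8}:3  {5,6,9}:3  {6,7,8}:3  {6,8,9}:6  {7,8,9}:3
  |U|=4: {0,1,4,9}:1  {1,4,6,9}:4  {1,4,8,9}:4  {2,3,7,8}:1  {3,6,7,8}:4  {3,7,8,9}:4  {4,5,6,9}:6  {4,6,8,9}:12  {4,7,8,9}:6  {5,6,7,8}:6  {5,6,8,9}:12  {6,7,8,9}:12
  |U|=5: {0,1,4,6,9}:5  {0,1,4,8,9}:5  {1,4,5,6,9}:10  {1,4,6,8,9}:20  {1,4,7,8,9}:10  {2,3,6,7,8}:5  {2,3,7,8,9}:5  {3,4,7,8,9}:10  {3,5,6,7,8}:10  {3,6,7,8,9}:20  {4,5,6,8,9}:30  {4,6,7,8,9}:30  {5,6,7,8,9}:30
  |U|=6: {0,1,4,5,6,9}:15  {0,1,4,6,8,9}:30  {0,1,4,7,8,9}:15  {1,3,4,7,8,9}:20  {1,4,5,6,8,9}:60  {1,4,6,7,8,9}:60  {2,3,4,7,8,9}:15  {2,3,5,6,7,8}:15  {2,3,6,7,8,9}:30  {3,4,6,7,8,9}:60  {3,5,6,7,8,9}:60  {4,5,6,7,8,9}:90
  |U|=7: {0,1,3,4,7,8,9}:35  {0,1,4,5,6,8,9}:105  {0,1,4,6,7,8,9}:105  {1,2,3,4,7,8,9}:35  {1,3,4,6,7,8,9}:140  {1,4,5,6,7,8,9}:210  {2,3,4,6,7,8,9}:105  {2,3,5,6,7,8,9}:105  {3,4,5,6,7,8,9}:210
  |U|=8: {0,1,2,3,4,7,8,9}:70  {0,1,3,4,6,7,8,9}:280  {0,1,4,5,6,7,8,9}:420  {1,2,3,4,6,7,8,9}:280  {1,3,4,5,6,7,8,9}:560  {2,3,4,5,6,7,8,9}:420
  start at 0(e): 1260
  start at 2(i): 1260
  start at 5(a): 630
sum over floor = 3150

3150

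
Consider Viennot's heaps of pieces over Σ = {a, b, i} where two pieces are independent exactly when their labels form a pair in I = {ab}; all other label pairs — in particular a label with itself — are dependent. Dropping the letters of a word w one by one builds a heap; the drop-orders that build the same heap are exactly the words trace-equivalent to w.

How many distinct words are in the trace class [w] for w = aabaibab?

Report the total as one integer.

12

piece 0:a — minimal
piece 1:a rests on {0:a}
piece 2:b — minimal
piece 3:a rests on {1:a}
piece 4:i rests on {2:b, 3:a}
piece 5:b rests on {4:i}
piece 6:a rests on {4:i}
piece 7:b rests on {5:b}
minimal pieces: {0:a, 2:b}
ways to finish when only these pieces remain (= sum over removing one remaining piece with nothing left below it):
  1 left: {6}→1  {7}→1
  2 left: {5,7}→1  {6,7}→2
  3 left: {5,6,7}→3
  4 left: {4,5,6,7}→3
  5 left: {2,4,5,6,7}→3  {3,4,5,6,7}→3
  6 left: {1,3,4,5,6,7}→3  {2,3,4,5,6,7}→6
  placing 0:a first → 9 extensions
  placing 2:b first → 3 extensions
total linear extensions = 12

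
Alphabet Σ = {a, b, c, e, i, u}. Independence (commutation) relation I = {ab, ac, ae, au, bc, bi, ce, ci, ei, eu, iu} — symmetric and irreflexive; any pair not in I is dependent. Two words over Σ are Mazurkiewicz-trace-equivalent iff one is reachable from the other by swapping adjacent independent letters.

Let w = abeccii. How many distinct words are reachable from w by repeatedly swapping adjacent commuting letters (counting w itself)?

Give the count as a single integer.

drop 0:a onto floor
drop 1:b onto floor
drop 2:e onto {1:b}
drop 3:c onto floor
drop 4:c onto {3:c}
drop 5:i onto {0:a}
drop 6:i onto {5:i}
ground layer = {0:a, 1:b, 3:c}
drop-orders for the pieces not yet dropped (sum over which currently-grounded one goes next):
  1 to go: {2} 1  {4} 1  {6} 1
  2 to go: {1,2} 1  {2,4} 2  {2,6} 2  {3,4} 1  {4,6} 2  {5,6} 1
  3 to go: {0,5,6} 1  {1,2,4} 3  {1,2,6} 3  {2,3,4} 3  {2,4,6} 6  {2,5,6} 3  {3,4,6} 3  {4,5,6} 3
  4 to go: {0,2,5,6} 4  {0,4,5,6} 4  {1,2,3,4} 6  {1,2,4,6} 12  {1,2,5,6} 6  {2,3,4,6} 12  {2,4,5,6} 12  {3,4,5,6} 6
  5 to go: {0,1,2,5,6} 10  {0,2,4,5,6} 20  {0,3,4,5,6} 10  {1,2,3,4,6} 30  {1,2,4,5,6} 30  {2,3,4,5,6} 30
  if 0:a drops first: 90 orders
  if 1:b drops first: 60 orders
  if 3:c drops first: 60 orders
heap linearizations: 210

210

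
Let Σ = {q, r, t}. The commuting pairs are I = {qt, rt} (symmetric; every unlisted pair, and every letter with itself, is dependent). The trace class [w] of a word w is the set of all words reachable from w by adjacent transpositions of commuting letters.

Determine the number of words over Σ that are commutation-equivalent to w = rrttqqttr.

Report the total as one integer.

126

drop 0:r onto floor
drop 1:r onto {0:r}
drop 2:t onto floor
drop 3:t onto {2:t}
drop 4:q onto {1:r}
drop 5:q onto {4:q}
drop 6:t onto {3:t}
drop 7:t onto {6:t}
drop 8:r onto {5:q}
ground layer = {0:r, 2:t}
drop-orders for the pieces not yet dropped (sum over which currently-grounded one goes next):
  1 to go: {7} 1  {8} 1
  2 to go: {5,8} 1  {6,7} 1  {7,8} 2
  3 to go: {3,6,7} 1  {4,5,8} 1  {5,7,8} 3  {6,7,8} 3
  4 to go: {1,4,5,8} 1  {2,3,6,7} 1  {3,6,7,8} 4  {4,5,7,8} 4  {5,6,7,8} 6
  5 to go: {0,1,4,5,8} 1  {1,4,5,7,8} 5  {2,3,6,7,8} 5  {3,5,6,7,8} 10  {4,5,6,7,8} 10
  6 to go: {0,1,4,5,7,8} 6  {1,4,5,6,7,8} 15  {2,3,5,6,7,8} 15  {3,4,5,6,7,8} 20
  7 to go: {0,1,4,5,6,7,8} 21  {1,3,4,5,6,7,8} 35  {2,3,4,5,6,7,8} 35
  if 0:r drops first: 70 orders
  if 2:t drops first: 56 orders
heap linearizations: 126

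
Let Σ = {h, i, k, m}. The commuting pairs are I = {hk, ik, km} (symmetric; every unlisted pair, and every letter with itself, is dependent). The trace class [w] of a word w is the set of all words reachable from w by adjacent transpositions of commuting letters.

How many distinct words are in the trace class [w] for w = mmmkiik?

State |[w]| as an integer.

21

0(m) covers ∅
1(m) covers 0:m
2(m) covers 1:m
3(k) covers ∅
4(i) covers 2:m
5(i) covers 4:i
6(k) covers 3:k
floor of heap: 0:m, 3:k
completions by unplaced set U, small U first (add the entries for U minus each lowest piece of U):
  |U|=1: {5}:1  {6}:1
  |U|=2: {3,6}:1  {4,5}:1  {5,6}:2
  |U|=3: {2,4,5}:1  {3,5,6}:3  {4,5,6}:3
  |U|=4: {1,2,4,5}:1  {2,4,5,6}:4  {3,4,5,6}:6
  |U|=5: {0,1,2,4,5}:1  {1,2,4,5,6}:5  {2,3,4,5,6}:10
  start at 0(m): 15
  start at 3(k): 6
sum over floor = 21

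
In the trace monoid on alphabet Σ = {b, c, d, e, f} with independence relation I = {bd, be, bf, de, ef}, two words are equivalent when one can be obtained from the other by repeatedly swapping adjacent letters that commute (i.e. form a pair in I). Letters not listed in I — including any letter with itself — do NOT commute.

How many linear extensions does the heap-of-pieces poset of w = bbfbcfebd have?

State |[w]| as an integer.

48

drop 0:b onto floor
drop 1:b onto {0:b}
drop 2:f onto floor
drop 3:b onto {1:b}
drop 4:c onto {2:f, 3:b}
drop 5:f onto {4:c}
drop 6:e onto {4:c}
drop 7:b onto {4:c}
drop 8:d onto {5:f}
ground layer = {0:b, 2:f}
drop-orders for the pieces not yet dropped (sum over which currently-grounded one goes next):
  1 to go: {6} 1  {7} 1  {8} 1
  2 to go: {5,8} 1  {6,7} 2  {6,8} 2  {7,8} 2
  3 to go: {5,6,8} 3  {5,7,8} 3  {6,7,8} 6
  4 to go: {5,6,7,8} 12
  5 to go: {4,5,6,7,8} 12
  6 to go: {2,4,5,6,7,8} 12  {3,4,5,6,7,8} 12
  7 to go: {1,3,4,5,6,7,8} 12  {2,3,4,5,6,7,8} 24
  if 0:b drops first: 36 orders
  if 2:f drops first: 12 orders
heap linearizations: 48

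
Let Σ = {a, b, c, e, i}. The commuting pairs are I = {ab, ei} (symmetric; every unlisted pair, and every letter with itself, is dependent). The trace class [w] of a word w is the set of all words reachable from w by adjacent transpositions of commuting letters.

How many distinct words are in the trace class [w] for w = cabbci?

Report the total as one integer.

0(c) covers ∅
1(a) covers 0:c
2(b) covers 0:c
3(b) covers 2:b
4(c) covers 1:a, 3:b
5(i) covers 4:c
floor of heap: 0:c
completions by unplaced set U, small U first (add the entries for U minus each lowest piece of U):
  |U|=1: {5}:1
  |U|=2: {4,5}:1
  |U|=3: {1,4,5}:1  {3,4,5}:1
  |U|=4: {1,3,4,5}:2  {2,3,4,5}:1
  start at 0(c): 3

3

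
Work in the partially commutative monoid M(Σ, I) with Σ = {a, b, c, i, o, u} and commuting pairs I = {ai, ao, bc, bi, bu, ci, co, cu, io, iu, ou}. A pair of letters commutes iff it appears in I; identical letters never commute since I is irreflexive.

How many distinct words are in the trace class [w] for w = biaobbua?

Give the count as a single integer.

0(b) covers ∅
1(i) covers ∅
2(a) covers 0:b
3(o) covers 0:b
4(b) covers 2:a, 3:o
5(b) covers 4:b
6(u) covers 2:a
7(a) covers 5:b, 6:u
floor of heap: 0:b, 1:i
completions by unplaced set U, small U first (add the entries for U minus each lowest piece of U):
  |U|=1: {1}:1  {7}:1
  |U|=2: {1,7}:2  {5,7}:1  {6,7}:1
  |U|=3: {1,5,7}:3  {1,6,7}:3  {4,5,7}:1  {5,6,7}:2
  |U|=4: {1,4,5,7}:4  {1,5,6,7}:8  {3,4,5,7}:1  {4,5,6,7}:3
  |U|=5: {1,3,4,5,7}:5  {1,4,5,6,7}:15  {2,4,5,6,7}:3  {3,4,5,6,7}:4
  |U|=6: {1,2,4,5,6,7}:18  {1,3,4,5,6,7}:24  {2,3,4,5,6,7}:7
  start at 0(b): 49
  start at 1(i): 7
sum over floor = 56

56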